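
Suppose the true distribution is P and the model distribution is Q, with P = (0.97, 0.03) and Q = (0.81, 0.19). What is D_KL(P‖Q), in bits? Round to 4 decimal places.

0.1724 bits

D(P‖Q) = Σ p·log₂(p/q).
  0.97·log₂(0.97/0.81) = 0.25226
  0.03·log₂(0.03/0.19) = -0.07989
D(P‖Q) = 0.1724 bits.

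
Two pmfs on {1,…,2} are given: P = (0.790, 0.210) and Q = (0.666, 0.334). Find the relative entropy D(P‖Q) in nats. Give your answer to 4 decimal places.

0.0374 nats

D(P‖Q) = Σ p·ln(p/q).
  0.790·ln(0.790/0.666) = 0.13489
  0.210·ln(0.210/0.334) = -0.09745
D(P‖Q) = 0.0374 nats.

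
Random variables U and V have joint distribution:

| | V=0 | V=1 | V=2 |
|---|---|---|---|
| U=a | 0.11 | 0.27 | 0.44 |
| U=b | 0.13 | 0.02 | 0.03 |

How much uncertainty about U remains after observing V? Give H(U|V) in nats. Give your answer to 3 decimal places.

Marginals: p(U) = (0.8200, 0.1800), p(V) = (0.2400, 0.2900, 0.4700).
H(U|V) = Σ p(V) · H(U|V=·).
  V=0: p=0.2400, H(U|V=0) = 0.6897
  V=1: p=0.2900, H(U|V=1) = 0.2510
  V=2: p=0.4700, H(U|V=2) = 0.2374
Weighted sum = 0.350 nats.

0.350 nats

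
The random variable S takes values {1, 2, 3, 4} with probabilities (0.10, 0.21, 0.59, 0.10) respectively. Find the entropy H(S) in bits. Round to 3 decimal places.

H(S) = −Σ p·log₂ p.
  −(0.10)·log₂(0.10) = 0.3322
  −(0.21)·log₂(0.21) = 0.4728
  −(0.59)·log₂(0.59) = 0.4491
  −(0.10)·log₂(0.10) = 0.3322
Sum: 0.3322 + 0.4728 + 0.4491 + 0.3322 = 1.586 bits.

1.586 bits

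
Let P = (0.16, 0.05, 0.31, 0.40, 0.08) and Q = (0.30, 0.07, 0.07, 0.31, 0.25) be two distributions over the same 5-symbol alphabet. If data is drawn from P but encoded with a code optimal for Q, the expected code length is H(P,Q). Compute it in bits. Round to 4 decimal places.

2.4949 bits

H(P,Q) = −Σ p·log₂ q.
  −0.16·log₂(0.30) = 0.27791
  −0.05·log₂(0.07) = 0.19183
  −0.31·log₂(0.07) = 1.18932
  −0.40·log₂(0.31) = 0.67586
  −0.08·log₂(0.25) = 0.16000
H(P,Q) = 2.4949 bits.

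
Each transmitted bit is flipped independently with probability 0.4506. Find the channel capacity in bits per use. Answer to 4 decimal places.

0.0071 bits

Binary symmetric channel: C = 1 − h₂(ε) where h₂ is the binary entropy function.
h₂(0.4506) = −0.4506·log₂0.4506 − 0.5494·log₂0.5494 = 0.9929.
C = 1 − 0.9929 = 0.0071 bits per channel use.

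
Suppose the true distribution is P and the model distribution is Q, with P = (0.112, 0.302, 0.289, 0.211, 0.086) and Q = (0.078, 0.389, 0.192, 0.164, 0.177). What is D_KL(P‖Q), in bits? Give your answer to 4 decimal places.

0.1058 bits

D(P‖Q) = Σ p·log₂(p/q).
  0.112·log₂(0.112/0.078) = 0.05846
  0.302·log₂(0.302/0.389) = -0.11030
  0.289·log₂(0.289/0.192) = 0.17050
  0.211·log₂(0.211/0.164) = 0.07671
  0.086·log₂(0.086/0.177) = -0.08956
D(P‖Q) = 0.1058 bits.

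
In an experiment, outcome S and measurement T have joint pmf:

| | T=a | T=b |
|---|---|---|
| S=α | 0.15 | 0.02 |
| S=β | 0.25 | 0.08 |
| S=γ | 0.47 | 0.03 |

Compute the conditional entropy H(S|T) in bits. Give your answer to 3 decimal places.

1.421 bits

Marginals: p(S) = (0.1700, 0.3300, 0.5000), p(T) = (0.8700, 0.1300).
H(S|T) = Σ p(T) · H(S|T=·).
  T=a: p=0.8700, H(S|T=a) = 1.4341
  T=b: p=0.1300, H(S|T=b) = 1.3347
Weighted sum = 1.421 bits.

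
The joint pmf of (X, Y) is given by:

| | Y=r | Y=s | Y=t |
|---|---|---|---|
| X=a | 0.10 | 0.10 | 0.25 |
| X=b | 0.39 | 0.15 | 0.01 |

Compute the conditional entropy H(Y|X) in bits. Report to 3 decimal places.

Chain rule: H(Y|X) = H(X,Y) − H(X).
Marginals: p(X) = (0.4500, 0.5500), p(Y) = (0.4900, 0.2500, 0.2600).
H(X,Y) = 2.1712 bits; H(X) = 0.9928 bits.
H(Y|X) = 2.1712 − 0.9928 = 1.178 bits.

1.178 bits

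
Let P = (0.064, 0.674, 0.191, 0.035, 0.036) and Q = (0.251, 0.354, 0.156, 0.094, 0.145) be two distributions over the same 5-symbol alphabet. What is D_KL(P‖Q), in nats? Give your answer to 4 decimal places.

D(P‖Q) = Σ p·ln(p/q).
  0.064·ln(0.064/0.251) = -0.08746
  0.674·ln(0.674/0.354) = 0.43401
  0.191·ln(0.191/0.156) = 0.03866
  0.035·ln(0.035/0.094) = -0.03458
  0.036·ln(0.036/0.145) = -0.05016
D(P‖Q) = 0.3005 nats.

0.3005 nats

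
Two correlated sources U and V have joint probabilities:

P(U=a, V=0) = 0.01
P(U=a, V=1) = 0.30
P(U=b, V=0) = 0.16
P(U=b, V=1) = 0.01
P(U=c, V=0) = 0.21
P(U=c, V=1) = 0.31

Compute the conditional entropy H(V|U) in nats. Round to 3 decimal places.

Chain rule: H(V|U) = H(U,V) − H(U).
Marginals: p(U) = (0.3100, 0.1700, 0.5200), p(V) = (0.3800, 0.6200).
H(U,V) = 1.4373 nats; H(U) = 1.0043 nats.
H(V|U) = 1.4373 − 1.0043 = 0.433 nats.

0.433 nats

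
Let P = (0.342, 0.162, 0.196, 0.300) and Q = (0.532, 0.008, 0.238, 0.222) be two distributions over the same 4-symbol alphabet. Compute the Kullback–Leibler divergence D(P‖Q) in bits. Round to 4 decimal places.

0.5605 bits

D(P‖Q) = Σ p·log₂(p/q).
  0.342·log₂(0.342/0.532) = -0.21800
  0.162·log₂(0.162/0.008) = 0.70306
  0.196·log₂(0.196/0.238) = -0.05490
  0.300·log₂(0.300/0.222) = 0.13032
D(P‖Q) = 0.5605 bits.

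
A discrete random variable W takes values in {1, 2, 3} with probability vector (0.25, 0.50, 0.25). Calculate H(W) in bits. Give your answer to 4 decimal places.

H(W) = −Σ p·log₂ p.
  −(0.25)·log₂(0.25) = 0.50000
  −(0.50)·log₂(0.50) = 0.50000
  −(0.25)·log₂(0.25) = 0.50000
Sum: 0.50000 + 0.50000 + 0.50000 = 1.5000 bits.

1.5000 bits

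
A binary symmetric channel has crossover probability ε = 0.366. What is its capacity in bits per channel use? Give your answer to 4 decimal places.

0.0524 bits

Binary symmetric channel: C = 1 − h₂(ε) where h₂ is the binary entropy function.
h₂(0.366) = −0.366·log₂0.366 − 0.634·log₂0.634 = 0.9476.
C = 1 − 0.9476 = 0.0524 bits per channel use.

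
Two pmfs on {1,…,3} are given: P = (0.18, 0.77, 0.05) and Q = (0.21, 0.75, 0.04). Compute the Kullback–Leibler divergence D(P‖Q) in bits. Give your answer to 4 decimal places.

D(P‖Q) = Σ p·log₂(p/q).
  0.18·log₂(0.18/0.21) = -0.04003
  0.77·log₂(0.77/0.75) = 0.02924
  0.05·log₂(0.05/0.04) = 0.01610
D(P‖Q) = 0.0053 bits.

0.0053 bits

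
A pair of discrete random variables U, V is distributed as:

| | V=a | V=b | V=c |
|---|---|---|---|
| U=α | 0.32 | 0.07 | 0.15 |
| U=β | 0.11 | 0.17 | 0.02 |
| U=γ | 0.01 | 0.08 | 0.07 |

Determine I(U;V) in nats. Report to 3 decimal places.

Marginals: p(U) = (0.5400, 0.3000, 0.1600), p(V) = (0.4400, 0.3200, 0.2400).
I(U;V) = H(U) + H(V) − H(U,V).
H(U) = 0.9871, H(V) = 1.0684, H(U,V) = 1.8919.
I(U;V) = 0.9871 + 1.0684 − 1.8919 = 0.164 nats.

0.164 nats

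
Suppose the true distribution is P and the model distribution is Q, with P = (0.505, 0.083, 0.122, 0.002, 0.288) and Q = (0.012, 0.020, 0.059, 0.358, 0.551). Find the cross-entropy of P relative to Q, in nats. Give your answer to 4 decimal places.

H(P,Q) = −Σ p·ln q.
  −0.505·ln(0.012) = 2.23354
  −0.083·ln(0.020) = 0.32470
  −0.122·ln(0.059) = 0.34529
  −0.002·ln(0.358) = 0.00205
  −0.288·ln(0.551) = 0.17165
H(P,Q) = 3.0772 nats.

3.0772 nats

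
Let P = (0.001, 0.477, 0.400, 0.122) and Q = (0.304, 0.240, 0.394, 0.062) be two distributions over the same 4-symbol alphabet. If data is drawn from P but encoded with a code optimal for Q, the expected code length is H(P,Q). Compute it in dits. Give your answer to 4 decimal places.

0.6053 dits

H(P,Q) = −Σ p·log₁₀ q.
  −0.001·log₁₀(0.304) = 0.00052
  −0.477·log₁₀(0.240) = 0.29564
  −0.400·log₁₀(0.394) = 0.16180
  −0.122·log₁₀(0.062) = 0.14733
H(P,Q) = 0.6053 dits.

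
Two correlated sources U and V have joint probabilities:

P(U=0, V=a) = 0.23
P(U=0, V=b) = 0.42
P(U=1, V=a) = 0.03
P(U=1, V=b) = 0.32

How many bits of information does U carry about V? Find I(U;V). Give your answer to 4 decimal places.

0.0697 bits

Marginals: p(U) = (0.6500, 0.3500), p(V) = (0.2600, 0.7400).
I(U;V) = Σ p(x,y)·log₂[p(x,y)/(p(x)p(y))].
  (0,a): 0.23·log₂(1.3609) = 0.10226
  (0,b): 0.42·log₂(0.8732) = -0.08217
  (1,a): 0.03·log₂(0.3297) = -0.04803
  (1,b): 0.32·log₂(1.2355) = 0.09764
Sum = 0.0697 bits.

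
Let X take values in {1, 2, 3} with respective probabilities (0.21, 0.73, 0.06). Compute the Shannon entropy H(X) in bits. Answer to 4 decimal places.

1.0478 bits

H(X) = −Σ p·log₂ p.
  −(0.21)·log₂(0.21) = 0.47282
  −(0.73)·log₂(0.73) = 0.33144
  −(0.06)·log₂(0.06) = 0.24353
Sum: 0.47282 + 0.33144 + 0.24353 = 1.0478 bits.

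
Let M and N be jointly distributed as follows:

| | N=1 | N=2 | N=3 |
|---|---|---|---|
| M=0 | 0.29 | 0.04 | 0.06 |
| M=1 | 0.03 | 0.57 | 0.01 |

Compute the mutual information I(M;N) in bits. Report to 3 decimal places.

Marginals: p(M) = (0.3900, 0.6100), p(N) = (0.3200, 0.6100, 0.0700).
I(M;N) = H(M) + H(N) − H(M,N).
H(M) = 0.9648, H(N) = 1.2296, H(M,N) = 1.6276.
I(M;N) = 0.9648 + 1.2296 − 1.6276 = 0.567 bits.

0.567 bits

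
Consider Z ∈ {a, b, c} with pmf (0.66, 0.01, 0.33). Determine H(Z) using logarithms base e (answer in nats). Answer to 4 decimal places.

0.6862 nats

H(Z) = −Σ p·ln p.
  −(0.66)·ln(0.66) = 0.27424
  −(0.01)·ln(0.01) = 0.04605
  −(0.33)·ln(0.33) = 0.36586
Sum: 0.27424 + 0.04605 + 0.36586 = 0.6862 nats.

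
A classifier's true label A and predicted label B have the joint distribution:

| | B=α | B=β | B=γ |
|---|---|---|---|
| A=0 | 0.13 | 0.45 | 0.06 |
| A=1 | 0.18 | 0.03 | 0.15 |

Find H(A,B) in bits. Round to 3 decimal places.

H(A,B) = −Σ p(x,y)·log₂ p(x,y) over all 6 cells.
  cell (0,α): −0.13·log₂0.13 = 0.3826
  cell (0,β): −0.45·log₂0.45 = 0.5184
  cell (0,γ): −0.06·log₂0.06 = 0.2435
  cell (1,α): −0.18·log₂0.18 = 0.4453
  cell (1,β): −0.03·log₂0.03 = 0.1518
  cell (1,γ): −0.15·log₂0.15 = 0.4105
Sum = 2.152 bits.

2.152 bits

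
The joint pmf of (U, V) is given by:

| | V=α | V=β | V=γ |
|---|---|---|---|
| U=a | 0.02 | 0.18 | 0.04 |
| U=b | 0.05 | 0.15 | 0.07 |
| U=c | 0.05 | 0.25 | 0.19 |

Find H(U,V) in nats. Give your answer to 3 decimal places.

H(U,V) = −Σ p(x,y)·ln p(x,y) over all 9 cells.
  cell (a,α): −0.02·ln0.02 = 0.0782
  cell (a,β): −0.18·ln0.18 = 0.3087
  cell (a,γ): −0.04·ln0.04 = 0.1288
  cell (b,α): −0.05·ln0.05 = 0.1498
  cell (b,β): −0.15·ln0.15 = 0.2846
  cell (b,γ): −0.07·ln0.07 = 0.1861
  cell (c,α): −0.05·ln0.05 = 0.1498
  cell (c,β): −0.25·ln0.25 = 0.3466
  cell (c,γ): −0.19·ln0.19 = 0.3155
Sum = 1.948 nats.

1.948 nats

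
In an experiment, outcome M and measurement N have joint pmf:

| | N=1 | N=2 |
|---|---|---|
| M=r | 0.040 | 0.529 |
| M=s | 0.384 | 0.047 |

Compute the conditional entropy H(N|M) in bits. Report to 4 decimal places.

0.4231 bits

Chain rule: H(N|M) = H(M,N) − H(M).
Marginals: p(M) = (0.5690, 0.4310), p(N) = (0.4240, 0.5760).
H(M,N) = 1.4093 bits; H(M) = 0.9862 bits.
H(N|M) = 1.4093 − 0.9862 = 0.4231 bits.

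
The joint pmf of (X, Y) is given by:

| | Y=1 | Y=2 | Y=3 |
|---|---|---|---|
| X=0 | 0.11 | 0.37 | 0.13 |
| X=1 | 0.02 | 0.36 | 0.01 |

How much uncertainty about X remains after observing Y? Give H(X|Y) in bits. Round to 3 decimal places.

0.862 bits

Chain rule: H(X|Y) = H(X,Y) − H(Y).
Marginals: p(X) = (0.6100, 0.3900), p(Y) = (0.1300, 0.7300, 0.1400).
H(X,Y) = 1.9736 bits; H(Y) = 1.1112 bits.
H(X|Y) = 1.9736 − 1.1112 = 0.862 bits.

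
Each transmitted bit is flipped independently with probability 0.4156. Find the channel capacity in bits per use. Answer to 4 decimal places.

0.0207 bits

Binary symmetric channel: C = 1 − h₂(ε) where h₂ is the binary entropy function.
h₂(0.4156) = −0.4156·log₂0.4156 − 0.5844·log₂0.5844 = 0.9793.
C = 1 − 0.9793 = 0.0207 bits per channel use.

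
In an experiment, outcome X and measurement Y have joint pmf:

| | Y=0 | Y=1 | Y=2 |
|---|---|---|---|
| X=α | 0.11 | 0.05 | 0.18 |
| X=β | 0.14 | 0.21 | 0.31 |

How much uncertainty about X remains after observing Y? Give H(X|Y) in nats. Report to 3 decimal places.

0.621 nats

Chain rule: H(X|Y) = H(X,Y) − H(Y).
Marginals: p(X) = (0.3400, 0.6600), p(Y) = (0.2500, 0.2600, 0.4900).
H(X,Y) = 1.6673 nats; H(Y) = 1.0464 nats.
H(X|Y) = 1.6673 − 1.0464 = 0.621 nats.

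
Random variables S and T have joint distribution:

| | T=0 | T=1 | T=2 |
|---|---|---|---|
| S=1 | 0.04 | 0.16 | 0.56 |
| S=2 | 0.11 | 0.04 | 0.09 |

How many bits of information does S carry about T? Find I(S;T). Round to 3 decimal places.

0.148 bits

Marginals: p(S) = (0.7600, 0.2400), p(T) = (0.1500, 0.2000, 0.6500).
I(S;T) = Σ p(x,y)·log₂[p(x,y)/(p(x)p(y))].
  (1,0): 0.04·log₂(0.3509) = -0.0604
  (1,1): 0.16·log₂(1.0526) = 0.0118
  (1,2): 0.56·log₂(1.1336) = 0.1013
  (2,0): 0.11·log₂(3.0556) = 0.1773
  (2,1): 0.04·log₂(0.8333) = -0.0105
  (2,2): 0.09·log₂(0.5769) = -0.0714
Sum = 0.148 bits.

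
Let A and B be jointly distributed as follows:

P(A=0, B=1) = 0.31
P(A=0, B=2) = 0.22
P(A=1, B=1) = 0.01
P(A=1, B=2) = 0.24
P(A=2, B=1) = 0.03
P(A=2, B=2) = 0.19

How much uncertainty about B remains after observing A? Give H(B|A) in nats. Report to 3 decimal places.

0.489 nats

Chain rule: H(B|A) = H(A,B) − H(A).
Marginals: p(A) = (0.5300, 0.2500, 0.2200), p(B) = (0.3500, 0.6500).
H(A,B) = 1.5055 nats; H(A) = 1.0162 nats.
H(B|A) = 1.5055 − 1.0162 = 0.489 nats.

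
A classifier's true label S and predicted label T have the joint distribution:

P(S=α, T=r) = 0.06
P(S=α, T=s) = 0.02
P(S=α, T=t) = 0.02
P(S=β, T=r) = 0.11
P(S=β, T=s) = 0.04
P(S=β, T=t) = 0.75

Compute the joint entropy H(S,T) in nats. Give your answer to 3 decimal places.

0.913 nats

H(S,T) = −Σ p(x,y)·ln p(x,y) over all 6 cells.
  cell (α,r): −0.06·ln0.06 = 0.1688
  cell (α,s): −0.02·ln0.02 = 0.0782
  cell (α,t): −0.02·ln0.02 = 0.0782
  cell (β,r): −0.11·ln0.11 = 0.2428
  cell (β,s): −0.04·ln0.04 = 0.1288
  cell (β,t): −0.75·ln0.75 = 0.2158
Sum = 0.913 nats.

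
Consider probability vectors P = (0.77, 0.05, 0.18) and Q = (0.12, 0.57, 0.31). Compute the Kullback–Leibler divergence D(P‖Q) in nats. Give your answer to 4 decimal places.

1.2118 nats

D(P‖Q) = Σ p·ln(p/q).
  0.77·ln(0.77/0.12) = 1.43135
  0.05·ln(0.05/0.57) = -0.12168
  0.18·ln(0.18/0.31) = -0.09785
D(P‖Q) = 1.2118 nats.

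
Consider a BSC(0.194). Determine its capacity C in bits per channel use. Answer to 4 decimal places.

Binary symmetric channel: C = 1 − h₂(ε) where h₂ is the binary entropy function.
h₂(0.194) = −0.194·log₂0.194 − 0.806·log₂0.806 = 0.7098.
C = 1 − 0.7098 = 0.2902 bits per channel use.

0.2902 bits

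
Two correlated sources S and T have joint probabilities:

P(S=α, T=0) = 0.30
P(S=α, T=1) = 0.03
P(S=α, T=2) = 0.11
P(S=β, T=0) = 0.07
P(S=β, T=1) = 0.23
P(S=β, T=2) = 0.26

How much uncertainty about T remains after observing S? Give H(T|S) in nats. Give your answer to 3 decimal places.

0.898 nats

Chain rule: H(T|S) = H(S,T) − H(S).
Marginals: p(S) = (0.4400, 0.5600), p(T) = (0.3700, 0.2600, 0.3700).
H(S,T) = 1.5836 nats; H(S) = 0.6859 nats.
H(T|S) = 1.5836 − 0.6859 = 0.898 nats.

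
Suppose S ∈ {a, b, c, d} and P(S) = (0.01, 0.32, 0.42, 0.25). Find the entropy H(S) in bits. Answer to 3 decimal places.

H(S) = −Σ p·log₂ p.
  −(0.01)·log₂(0.01) = 0.0664
  −(0.32)·log₂(0.32) = 0.5260
  −(0.42)·log₂(0.42) = 0.5256
  −(0.25)·log₂(0.25) = 0.5000
Sum: 0.0664 + 0.5260 + 0.5256 + 0.5000 = 1.618 bits.

1.618 bits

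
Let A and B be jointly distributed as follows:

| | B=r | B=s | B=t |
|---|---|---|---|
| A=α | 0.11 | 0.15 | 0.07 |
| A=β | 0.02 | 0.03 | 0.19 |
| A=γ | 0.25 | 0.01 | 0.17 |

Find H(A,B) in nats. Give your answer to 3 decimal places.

1.906 nats

H(A,B) = −Σ p(x,y)·ln p(x,y) over all 9 cells.
  cell (α,r): −0.11·ln0.11 = 0.2428
  cell (α,s): −0.15·ln0.15 = 0.2846
  cell (α,t): −0.07·ln0.07 = 0.1861
  cell (β,r): −0.02·ln0.02 = 0.0782
  cell (β,s): −0.03·ln0.03 = 0.1052
  cell (β,t): −0.19·ln0.19 = 0.3155
  cell (γ,r): −0.25·ln0.25 = 0.3466
  cell (γ,s): −0.01·ln0.01 = 0.0461
  cell (γ,t): −0.17·ln0.17 = 0.3012
Sum = 1.906 nats.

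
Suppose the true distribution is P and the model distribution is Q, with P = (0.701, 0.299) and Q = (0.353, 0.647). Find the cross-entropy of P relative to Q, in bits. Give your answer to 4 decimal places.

1.2409 bits

H(P,Q) = −Σ p·log₂ q.
  −0.701·log₂(0.353) = 1.05308
  −0.299·log₂(0.647) = 0.18782
H(P,Q) = 1.2409 bits.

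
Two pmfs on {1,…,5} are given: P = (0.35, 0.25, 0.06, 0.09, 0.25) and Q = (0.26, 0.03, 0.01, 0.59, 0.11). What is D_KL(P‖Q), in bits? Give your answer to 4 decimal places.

D(P‖Q) = Σ p·log₂(p/q).
  0.35·log₂(0.35/0.26) = 0.15010
  0.25·log₂(0.25/0.03) = 0.76472
  0.06·log₂(0.06/0.01) = 0.15510
  0.09·log₂(0.09/0.59) = -0.24414
  0.25·log₂(0.25/0.11) = 0.29611
D(P‖Q) = 1.1219 bits.

1.1219 bits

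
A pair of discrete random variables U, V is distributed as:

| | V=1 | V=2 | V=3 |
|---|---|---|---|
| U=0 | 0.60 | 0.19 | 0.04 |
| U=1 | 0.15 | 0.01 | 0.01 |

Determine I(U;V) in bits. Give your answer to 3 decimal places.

Marginals: p(U) = (0.8300, 0.1700), p(V) = (0.7500, 0.2000, 0.0500).
I(U;V) = H(U) + H(V) − H(U,V).
H(U) = 0.6577, H(V) = 0.9918, H(U,V) = 1.6266.
I(U;V) = 0.6577 + 0.9918 − 1.6266 = 0.023 bits.

0.023 bits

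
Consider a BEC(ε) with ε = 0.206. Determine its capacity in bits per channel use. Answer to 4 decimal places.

0.7940 bits

Binary erasure channel: capacity C = 1 − ε.
C = 1 − 0.206 = 0.7940 bits per channel use.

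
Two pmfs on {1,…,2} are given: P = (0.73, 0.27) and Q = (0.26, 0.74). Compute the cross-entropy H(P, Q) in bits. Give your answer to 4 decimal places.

H(P,Q) = −Σ p·log₂ q.
  −0.73·log₂(0.26) = 1.41869
  −0.27·log₂(0.74) = 0.11729
H(P,Q) = 1.5360 bits.

1.5360 bits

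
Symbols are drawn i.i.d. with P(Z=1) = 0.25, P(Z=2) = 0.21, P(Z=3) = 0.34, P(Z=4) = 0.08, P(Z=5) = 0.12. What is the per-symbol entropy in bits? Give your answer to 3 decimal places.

H(Z) = −Σ p·log₂ p.
  −(0.25)·log₂(0.25) = 0.5000
  −(0.21)·log₂(0.21) = 0.4728
  −(0.34)·log₂(0.34) = 0.5292
  −(0.08)·log₂(0.08) = 0.2915
  −(0.12)·log₂(0.12) = 0.3671
Sum: 0.5000 + 0.4728 + 0.5292 + 0.2915 + 0.3671 = 2.161 bits.

2.161 bits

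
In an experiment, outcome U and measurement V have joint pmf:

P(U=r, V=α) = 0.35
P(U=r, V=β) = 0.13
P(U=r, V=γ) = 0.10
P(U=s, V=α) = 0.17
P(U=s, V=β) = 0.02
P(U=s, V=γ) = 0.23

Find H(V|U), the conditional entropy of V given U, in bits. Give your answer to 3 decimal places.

Marginals: p(U) = (0.5800, 0.4200), p(V) = (0.5200, 0.1500, 0.3300).
H(V|U) = Σ p(U) · H(V|U=·).
  U=r: p=0.5800, H(V|U=r) = 1.3606
  U=s: p=0.4200, H(V|U=s) = 1.2131
Weighted sum = 1.299 bits.

1.299 bits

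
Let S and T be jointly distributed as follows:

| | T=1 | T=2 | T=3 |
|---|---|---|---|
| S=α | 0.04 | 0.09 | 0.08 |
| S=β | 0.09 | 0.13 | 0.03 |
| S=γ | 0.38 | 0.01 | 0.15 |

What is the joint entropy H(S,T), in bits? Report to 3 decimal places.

H(S,T) = −Σ p(x,y)·log₂ p(x,y) over all 9 cells.
  cell (α,1): −0.04·log₂0.04 = 0.1858
  cell (α,2): −0.09·log₂0.09 = 0.3127
  cell (α,3): −0.08·log₂0.08 = 0.2915
  cell (β,1): −0.09·log₂0.09 = 0.3127
  cell (β,2): −0.13·log₂0.13 = 0.3826
  cell (β,3): −0.03·log₂0.03 = 0.1518
  cell (γ,1): −0.38·log₂0.38 = 0.5305
  cell (γ,2): −0.01·log₂0.01 = 0.0664
  cell (γ,3): −0.15·log₂0.15 = 0.4105
Sum = 2.644 bits.

2.644 bits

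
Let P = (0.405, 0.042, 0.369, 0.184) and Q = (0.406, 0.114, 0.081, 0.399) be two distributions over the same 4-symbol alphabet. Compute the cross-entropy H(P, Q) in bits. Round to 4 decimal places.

H(P,Q) = −Σ p·log₂ q.
  −0.405·log₂(0.406) = 0.52668
  −0.042·log₂(0.114) = 0.13158
  −0.369·log₂(0.081) = 1.33797
  −0.184·log₂(0.399) = 0.24390
H(P,Q) = 2.2401 bits.

2.2401 bits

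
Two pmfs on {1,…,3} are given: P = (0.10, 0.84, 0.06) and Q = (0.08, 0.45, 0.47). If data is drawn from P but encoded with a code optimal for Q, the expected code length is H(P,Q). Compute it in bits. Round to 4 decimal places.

H(P,Q) = −Σ p·log₂ q.
  −0.10·log₂(0.08) = 0.36439
  −0.84·log₂(0.45) = 0.96768
  −0.06·log₂(0.47) = 0.06536
H(P,Q) = 1.3974 bits.

1.3974 bits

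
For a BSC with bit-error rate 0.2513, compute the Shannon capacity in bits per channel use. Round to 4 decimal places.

0.1867 bits

Binary symmetric channel: C = 1 − h₂(ε) where h₂ is the binary entropy function.
h₂(0.2513) = −0.2513·log₂0.2513 − 0.7487·log₂0.7487 = 0.8133.
C = 1 − 0.8133 = 0.1867 bits per channel use.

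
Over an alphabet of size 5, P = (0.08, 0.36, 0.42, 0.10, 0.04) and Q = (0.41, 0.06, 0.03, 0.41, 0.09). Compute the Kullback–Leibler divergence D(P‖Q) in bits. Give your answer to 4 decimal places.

D(P‖Q) = Σ p·log₂(p/q).
  0.08·log₂(0.08/0.41) = -0.18860
  0.36·log₂(0.36/0.06) = 0.93059
  0.42·log₂(0.42/0.03) = 1.59909
  0.10·log₂(0.10/0.41) = -0.20356
  0.04·log₂(0.04/0.09) = -0.04680
D(P‖Q) = 2.0907 bits.

2.0907 bits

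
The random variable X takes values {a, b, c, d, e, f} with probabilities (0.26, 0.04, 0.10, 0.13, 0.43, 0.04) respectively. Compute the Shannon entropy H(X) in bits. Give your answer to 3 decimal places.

2.115 bits

H(X) = −Σ p·log₂ p.
  −(0.26)·log₂(0.26) = 0.5053
  −(0.04)·log₂(0.04) = 0.1858
  −(0.10)·log₂(0.10) = 0.3322
  −(0.13)·log₂(0.13) = 0.3826
  −(0.43)·log₂(0.43) = 0.5236
  −(0.04)·log₂(0.04) = 0.1858
Sum: 0.5053 + 0.1858 + 0.3322 + 0.3826 + 0.5236 + 0.1858 = 2.115 bits.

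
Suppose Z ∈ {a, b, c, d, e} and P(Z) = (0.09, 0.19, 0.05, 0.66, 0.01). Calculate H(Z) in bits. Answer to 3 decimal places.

H(Z) = −Σ p·log₂ p.
  −(0.09)·log₂(0.09) = 0.3127
  −(0.19)·log₂(0.19) = 0.4552
  −(0.05)·log₂(0.05) = 0.2161
  −(0.66)·log₂(0.66) = 0.3956
  −(0.01)·log₂(0.01) = 0.0664
Sum: 0.3127 + 0.4552 + 0.2161 + 0.3956 + 0.0664 = 1.446 bits.

1.446 bits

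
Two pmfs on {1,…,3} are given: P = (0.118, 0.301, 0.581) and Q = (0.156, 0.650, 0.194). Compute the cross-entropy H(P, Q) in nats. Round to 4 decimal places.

1.3017 nats

H(P,Q) = −Σ p·ln q.
  −0.118·ln(0.156) = 0.21923
  −0.301·ln(0.650) = 0.12967
  −0.581·ln(0.194) = 0.95278
H(P,Q) = 1.3017 nats.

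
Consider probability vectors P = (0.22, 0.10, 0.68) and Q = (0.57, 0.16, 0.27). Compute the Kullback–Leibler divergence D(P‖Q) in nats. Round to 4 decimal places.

0.3717 nats

D(P‖Q) = Σ p·ln(p/q).
  0.22·ln(0.22/0.57) = -0.20944
  0.10·ln(0.10/0.16) = -0.04700
  0.68·ln(0.68/0.27) = 0.62810
D(P‖Q) = 0.3717 nats.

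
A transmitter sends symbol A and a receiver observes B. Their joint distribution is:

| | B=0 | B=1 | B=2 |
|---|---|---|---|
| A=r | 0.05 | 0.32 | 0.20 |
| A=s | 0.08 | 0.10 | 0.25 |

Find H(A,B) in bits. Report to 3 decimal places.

H(A,B) = −Σ p(x,y)·log₂ p(x,y) over all 6 cells.
  cell (r,0): −0.05·log₂0.05 = 0.2161
  cell (r,1): −0.32·log₂0.32 = 0.5260
  cell (r,2): −0.20·log₂0.20 = 0.4644
  cell (s,0): −0.08·log₂0.08 = 0.2915
  cell (s,1): −0.10·log₂0.10 = 0.3322
  cell (s,2): −0.25·log₂0.25 = 0.5000
Sum = 2.330 bits.

2.330 bits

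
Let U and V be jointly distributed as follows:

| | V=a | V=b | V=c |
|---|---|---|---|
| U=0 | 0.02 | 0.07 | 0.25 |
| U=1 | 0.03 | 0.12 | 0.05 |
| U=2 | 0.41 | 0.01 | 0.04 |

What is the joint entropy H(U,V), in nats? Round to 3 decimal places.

1.661 nats

H(U,V) = −Σ p(x,y)·ln p(x,y) over all 9 cells.
  cell (0,a): −0.02·ln0.02 = 0.0782
  cell (0,b): −0.07·ln0.07 = 0.1861
  cell (0,c): −0.25·ln0.25 = 0.3466
  cell (1,a): −0.03·ln0.03 = 0.1052
  cell (1,b): −0.12·ln0.12 = 0.2544
  cell (1,c): −0.05·ln0.05 = 0.1498
  cell (2,a): −0.41·ln0.41 = 0.3656
  cell (2,b): −0.01·ln0.01 = 0.0461
  cell (2,c): −0.04·ln0.04 = 0.1288
Sum = 1.661 nats.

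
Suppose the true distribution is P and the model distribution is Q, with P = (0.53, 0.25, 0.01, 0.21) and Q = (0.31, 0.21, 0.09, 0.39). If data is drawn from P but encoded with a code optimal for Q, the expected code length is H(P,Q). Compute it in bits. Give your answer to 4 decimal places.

1.7784 bits

H(P,Q) = −Σ p·log₂ q.
  −0.53·log₂(0.31) = 0.89552
  −0.25·log₂(0.21) = 0.56288
  −0.01·log₂(0.09) = 0.03474
  −0.21·log₂(0.39) = 0.28528
H(P,Q) = 1.7784 bits.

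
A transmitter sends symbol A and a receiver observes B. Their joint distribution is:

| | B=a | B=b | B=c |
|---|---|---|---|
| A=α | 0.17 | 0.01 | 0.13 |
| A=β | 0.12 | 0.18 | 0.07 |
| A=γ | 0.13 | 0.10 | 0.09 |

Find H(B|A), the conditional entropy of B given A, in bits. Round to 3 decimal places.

Marginals: p(A) = (0.3100, 0.3700, 0.3200), p(B) = (0.4200, 0.2900, 0.2900).
H(B|A) = Σ p(A) · H(B|A=·).
  A=α: p=0.3100, H(B|A=α) = 1.1609
  A=β: p=0.3700, H(B|A=β) = 1.4870
  A=γ: p=0.3200, H(B|A=γ) = 1.5671
Weighted sum = 1.412 bits.

1.412 bits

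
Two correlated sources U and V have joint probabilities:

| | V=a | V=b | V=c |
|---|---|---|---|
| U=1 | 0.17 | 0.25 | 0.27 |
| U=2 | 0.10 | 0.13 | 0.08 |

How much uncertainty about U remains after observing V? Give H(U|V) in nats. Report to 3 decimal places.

0.610 nats

Chain rule: H(U|V) = H(U,V) − H(V).
Marginals: p(U) = (0.6900, 0.3100), p(V) = (0.2700, 0.3800, 0.3500).
H(U,V) = 1.6989 nats; H(V) = 1.0886 nats.
H(U|V) = 1.6989 − 1.0886 = 0.610 nats.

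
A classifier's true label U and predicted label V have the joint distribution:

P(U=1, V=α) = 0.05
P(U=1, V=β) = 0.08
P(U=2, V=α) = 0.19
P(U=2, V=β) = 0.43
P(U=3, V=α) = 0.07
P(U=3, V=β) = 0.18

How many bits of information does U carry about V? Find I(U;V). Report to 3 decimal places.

0.003 bits

Marginals: p(U) = (0.1300, 0.6200, 0.2500), p(V) = (0.3100, 0.6900).
I(U;V) = Σ p(x,y)·log₂[p(x,y)/(p(x)p(y))].
  (1,α): 0.05·log₂(1.2407) = 0.0156
  (1,β): 0.08·log₂(0.8919) = -0.0132
  (2,α): 0.19·log₂(0.9886) = -0.0032
  (2,β): 0.43·log₂(1.0051) = 0.0032
  (3,α): 0.07·log₂(0.9032) = -0.0103
  (3,β): 0.18·log₂(1.0435) = 0.0111
Sum = 0.003 bits.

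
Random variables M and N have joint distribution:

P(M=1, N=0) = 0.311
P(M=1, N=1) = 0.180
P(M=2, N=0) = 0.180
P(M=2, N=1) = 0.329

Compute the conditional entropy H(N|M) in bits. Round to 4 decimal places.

0.9426 bits

Marginals: p(M) = (0.4910, 0.5090), p(N) = (0.4910, 0.5090).
H(N|M) = Σ p(M) · H(N|M=·).
  M=1: p=0.4910, H(N|M=1) = 0.9480
  M=2: p=0.5090, H(N|M=2) = 0.9373
Weighted sum = 0.9426 bits.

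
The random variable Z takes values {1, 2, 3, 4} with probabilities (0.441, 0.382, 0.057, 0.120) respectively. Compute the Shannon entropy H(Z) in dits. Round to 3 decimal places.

0.498 dits

H(Z) = −Σ p·log₁₀ p.
  −(0.441)·log₁₀(0.441) = 0.1568
  −(0.382)·log₁₀(0.382) = 0.1597
  −(0.057)·log₁₀(0.057) = 0.0709
  −(0.120)·log₁₀(0.120) = 0.1105
Sum: 0.1568 + 0.1597 + 0.0709 + 0.1105 = 0.498 dits.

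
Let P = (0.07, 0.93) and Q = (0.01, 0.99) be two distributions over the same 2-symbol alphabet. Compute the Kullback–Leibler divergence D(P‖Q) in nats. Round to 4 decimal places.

0.0781 nats

D(P‖Q) = Σ p·ln(p/q).
  0.07·ln(0.07/0.01) = 0.13621
  0.93·ln(0.93/0.99) = -0.05814
D(P‖Q) = 0.0781 nats.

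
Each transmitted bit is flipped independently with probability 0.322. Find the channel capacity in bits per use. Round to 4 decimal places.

Binary symmetric channel: C = 1 − h₂(ε) where h₂ is the binary entropy function.
h₂(0.322) = −0.322·log₂0.322 − 0.678·log₂0.678 = 0.9065.
C = 1 − 0.9065 = 0.0935 bits per channel use.

0.0935 bits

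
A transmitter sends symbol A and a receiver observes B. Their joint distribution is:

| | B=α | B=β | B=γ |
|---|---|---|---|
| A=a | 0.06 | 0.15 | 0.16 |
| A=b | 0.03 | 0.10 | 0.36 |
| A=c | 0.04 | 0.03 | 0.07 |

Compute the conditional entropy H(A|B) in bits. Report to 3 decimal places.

Chain rule: H(A|B) = H(A,B) − H(B).
Marginals: p(A) = (0.3700, 0.4900, 0.1400), p(B) = (0.1300, 0.2800, 0.5900).
H(A,B) = 2.6977 bits; H(B) = 1.3460 bits.
H(A|B) = 2.6977 − 1.3460 = 1.352 bits.

1.352 bits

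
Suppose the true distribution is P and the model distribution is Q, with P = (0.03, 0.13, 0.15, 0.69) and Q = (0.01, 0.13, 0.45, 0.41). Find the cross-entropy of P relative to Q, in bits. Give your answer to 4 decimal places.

H(P,Q) = −Σ p·log₂ q.
  −0.03·log₂(0.01) = 0.19932
  −0.13·log₂(0.13) = 0.38264
  −0.15·log₂(0.45) = 0.17280
  −0.69·log₂(0.41) = 0.88755
H(P,Q) = 1.6423 bits.

1.6423 bits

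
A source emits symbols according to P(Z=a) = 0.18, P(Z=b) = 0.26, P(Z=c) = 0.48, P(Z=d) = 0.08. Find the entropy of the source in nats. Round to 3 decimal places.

H(Z) = −Σ p·ln p.
  −(0.18)·ln(0.18) = 0.3087
  −(0.26)·ln(0.26) = 0.3502
  −(0.48)·ln(0.48) = 0.3523
  −(0.08)·ln(0.08) = 0.2021
Sum: 0.3087 + 0.3502 + 0.3523 + 0.2021 = 1.213 nats.

1.213 nats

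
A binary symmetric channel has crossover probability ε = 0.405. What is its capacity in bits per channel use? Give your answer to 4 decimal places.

0.0262 bits

Binary symmetric channel: C = 1 − h₂(ε) where h₂ is the binary entropy function.
h₂(0.405) = −0.405·log₂0.405 − 0.595·log₂0.595 = 0.9738.
C = 1 − 0.9738 = 0.0262 bits per channel use.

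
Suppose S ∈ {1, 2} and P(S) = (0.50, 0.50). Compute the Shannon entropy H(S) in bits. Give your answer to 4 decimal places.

H(S) = −Σ p·log₂ p.
  −(0.50)·log₂(0.50) = 0.50000
  −(0.50)·log₂(0.50) = 0.50000
Sum: 0.50000 + 0.50000 = 1.0000 bits.

1.0000 bits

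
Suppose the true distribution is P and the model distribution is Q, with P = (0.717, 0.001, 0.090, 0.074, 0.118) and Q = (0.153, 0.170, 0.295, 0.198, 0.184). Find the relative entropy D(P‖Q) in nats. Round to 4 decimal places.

D(P‖Q) = Σ p·ln(p/q).
  0.717·ln(0.717/0.153) = 1.10751
  0.001·ln(0.001/0.170) = -0.00514
  0.090·ln(0.090/0.295) = -0.10684
  0.074·ln(0.074/0.198) = -0.07283
  0.118·ln(0.118/0.184) = -0.05242
D(P‖Q) = 0.8703 nats.

0.8703 nats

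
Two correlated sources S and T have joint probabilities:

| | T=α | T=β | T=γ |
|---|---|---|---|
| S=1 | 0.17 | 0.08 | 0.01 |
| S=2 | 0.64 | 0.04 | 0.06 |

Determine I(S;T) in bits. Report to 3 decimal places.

Marginals: p(S) = (0.2600, 0.7400), p(T) = (0.8100, 0.1200, 0.0700).
I(S;T) = Σ p(x,y)·log₂[p(x,y)/(p(x)p(y))].
  (1,α): 0.17·log₂(0.8072) = -0.0525
  (1,β): 0.08·log₂(2.5641) = 0.1087
  (1,γ): 0.01·log₂(0.5495) = -0.0086
  (2,α): 0.64·log₂(1.0677) = 0.0605
  (2,β): 0.04·log₂(0.4505) = -0.0460
  (2,γ): 0.06·log₂(1.1583) = 0.0127
Sum = 0.075 bits.

0.075 bits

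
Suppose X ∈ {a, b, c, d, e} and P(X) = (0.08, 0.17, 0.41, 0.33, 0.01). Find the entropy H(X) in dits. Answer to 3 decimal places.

H(X) = −Σ p·log₁₀ p.
  −(0.08)·log₁₀(0.08) = 0.0878
  −(0.17)·log₁₀(0.17) = 0.1308
  −(0.41)·log₁₀(0.41) = 0.1588
  −(0.33)·log₁₀(0.33) = 0.1589
  −(0.01)·log₁₀(0.01) = 0.0200
Sum: 0.0878 + 0.1308 + 0.1588 + 0.1589 + 0.0200 = 0.556 dits.

0.556 dits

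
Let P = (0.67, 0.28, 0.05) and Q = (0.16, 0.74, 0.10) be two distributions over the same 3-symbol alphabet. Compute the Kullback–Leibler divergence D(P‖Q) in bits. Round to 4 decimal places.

D(P‖Q) = Σ p·log₂(p/q).
  0.67·log₂(0.67/0.16) = 1.38428
  0.28·log₂(0.28/0.74) = -0.39259
  0.05·log₂(0.05/0.10) = -0.05000
D(P‖Q) = 0.9417 bits.

0.9417 bits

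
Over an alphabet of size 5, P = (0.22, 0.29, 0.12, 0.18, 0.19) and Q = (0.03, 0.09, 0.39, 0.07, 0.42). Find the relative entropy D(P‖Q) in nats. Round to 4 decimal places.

0.6555 nats

D(P‖Q) = Σ p·ln(p/q).
  0.22·ln(0.22/0.03) = 0.43833
  0.29·ln(0.29/0.09) = 0.33932
  0.12·ln(0.12/0.39) = -0.14144
  0.18·ln(0.18/0.07) = 0.17000
  0.19·ln(0.19/0.42) = -0.15071
D(P‖Q) = 0.6555 nats.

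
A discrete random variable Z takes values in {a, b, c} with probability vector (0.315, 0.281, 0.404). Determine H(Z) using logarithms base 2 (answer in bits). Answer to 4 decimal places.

1.5678 bits

H(Z) = −Σ p·log₂ p.
  −(0.315)·log₂(0.315) = 0.52497
  −(0.281)·log₂(0.281) = 0.51461
  −(0.404)·log₂(0.404) = 0.52826
Sum: 0.52497 + 0.51461 + 0.52826 = 1.5678 bits.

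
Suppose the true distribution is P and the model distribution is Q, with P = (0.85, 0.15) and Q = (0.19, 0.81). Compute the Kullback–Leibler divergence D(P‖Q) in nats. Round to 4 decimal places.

D(P‖Q) = Σ p·ln(p/q).
  0.85·ln(0.85/0.19) = 1.27348
  0.15·ln(0.15/0.81) = -0.25296
D(P‖Q) = 1.0205 nats.

1.0205 nats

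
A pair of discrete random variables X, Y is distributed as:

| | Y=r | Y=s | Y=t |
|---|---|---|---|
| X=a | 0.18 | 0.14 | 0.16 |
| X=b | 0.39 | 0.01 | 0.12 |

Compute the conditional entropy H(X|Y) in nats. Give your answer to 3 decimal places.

Chain rule: H(X|Y) = H(X,Y) − H(Y).
Marginals: p(X) = (0.4800, 0.5200), p(Y) = (0.5700, 0.1500, 0.2800).
H(X,Y) = 1.5448 nats; H(Y) = 0.9614 nats.
H(X|Y) = 1.5448 − 0.9614 = 0.583 nats.

0.583 nats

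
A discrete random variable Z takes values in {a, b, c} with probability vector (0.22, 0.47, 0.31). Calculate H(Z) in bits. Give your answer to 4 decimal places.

1.5163 bits

H(Z) = −Σ p·log₂ p.
  −(0.22)·log₂(0.22) = 0.48057
  −(0.47)·log₂(0.47) = 0.51196
  −(0.31)·log₂(0.31) = 0.52379
Sum: 0.48057 + 0.51196 + 0.52379 = 1.5163 bits.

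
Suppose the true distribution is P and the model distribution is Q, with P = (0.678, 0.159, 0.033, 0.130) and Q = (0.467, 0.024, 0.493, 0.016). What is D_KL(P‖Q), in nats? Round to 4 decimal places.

D(P‖Q) = Σ p·ln(p/q).
  0.678·ln(0.678/0.467) = 0.25277
  0.159·ln(0.159/0.024) = 0.30065
  0.033·ln(0.033/0.493) = -0.08923
  0.130·ln(0.130/0.016) = 0.27234
D(P‖Q) = 0.7365 nats.

0.7365 nats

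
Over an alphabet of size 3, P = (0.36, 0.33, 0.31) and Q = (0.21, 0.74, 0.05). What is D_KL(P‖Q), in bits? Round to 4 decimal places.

D(P‖Q) = Σ p·log₂(p/q).
  0.36·log₂(0.36/0.21) = 0.27994
  0.33·log₂(0.33/0.74) = -0.38447
  0.31·log₂(0.31/0.05) = 0.81600
D(P‖Q) = 0.7115 bits.

0.7115 bits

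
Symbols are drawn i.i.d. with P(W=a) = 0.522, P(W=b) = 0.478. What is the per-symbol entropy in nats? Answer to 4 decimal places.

0.6922 nats

H(W) = −Σ p·ln p.
  −(0.522)·ln(0.522) = 0.33935
  −(0.478)·ln(0.478) = 0.35283
Sum: 0.33935 + 0.35283 = 0.6922 nats.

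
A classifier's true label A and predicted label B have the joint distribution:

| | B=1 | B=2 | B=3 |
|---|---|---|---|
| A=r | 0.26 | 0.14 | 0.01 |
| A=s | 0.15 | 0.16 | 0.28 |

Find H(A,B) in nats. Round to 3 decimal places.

1.606 nats

H(A,B) = −Σ p(x,y)·ln p(x,y) over all 6 cells.
  cell (r,1): −0.26·ln0.26 = 0.3502
  cell (r,2): −0.14·ln0.14 = 0.2753
  cell (r,3): −0.01·ln0.01 = 0.0461
  cell (s,1): −0.15·ln0.15 = 0.2846
  cell (s,2): −0.16·ln0.16 = 0.2932
  cell (s,3): −0.28·ln0.28 = 0.3564
Sum = 1.606 nats.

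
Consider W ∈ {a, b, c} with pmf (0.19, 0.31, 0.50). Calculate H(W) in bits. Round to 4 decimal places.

H(W) = −Σ p·log₂ p.
  −(0.19)·log₂(0.19) = 0.45523
  −(0.31)·log₂(0.31) = 0.52379
  −(0.50)·log₂(0.50) = 0.50000
Sum: 0.45523 + 0.52379 + 0.50000 = 1.4790 bits.

1.4790 bits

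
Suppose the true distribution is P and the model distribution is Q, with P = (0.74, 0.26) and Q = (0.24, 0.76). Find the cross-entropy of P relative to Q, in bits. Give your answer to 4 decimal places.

1.6265 bits

H(P,Q) = −Σ p·log₂ q.
  −0.74·log₂(0.24) = 1.52358
  −0.26·log₂(0.76) = 0.10294
H(P,Q) = 1.6265 bits.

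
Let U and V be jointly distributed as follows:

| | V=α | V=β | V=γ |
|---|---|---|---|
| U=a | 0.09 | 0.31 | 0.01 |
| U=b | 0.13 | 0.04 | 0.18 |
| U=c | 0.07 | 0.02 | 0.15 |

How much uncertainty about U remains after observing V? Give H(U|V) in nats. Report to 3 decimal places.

Marginals: p(U) = (0.4100, 0.3500, 0.2400), p(V) = (0.2900, 0.3700, 0.3400).
H(U|V) = Σ p(V) · H(U|V=·).
  V=α: p=0.2900, H(U|V=α) = 1.0659
  V=β: p=0.3700, H(U|V=β) = 0.5465
  V=γ: p=0.3400, H(U|V=γ) = 0.8014
Weighted sum = 0.784 nats.

0.784 nats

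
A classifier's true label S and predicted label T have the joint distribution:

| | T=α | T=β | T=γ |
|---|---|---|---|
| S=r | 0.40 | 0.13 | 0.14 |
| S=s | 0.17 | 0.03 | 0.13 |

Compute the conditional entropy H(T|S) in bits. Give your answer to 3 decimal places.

1.363 bits

Marginals: p(S) = (0.6700, 0.3300), p(T) = (0.5700, 0.1600, 0.2700).
H(T|S) = Σ p(S) · H(T|S=·).
  S=r: p=0.6700, H(T|S=r) = 1.3753
  S=s: p=0.3300, H(T|S=s) = 1.3369
Weighted sum = 1.363 bits.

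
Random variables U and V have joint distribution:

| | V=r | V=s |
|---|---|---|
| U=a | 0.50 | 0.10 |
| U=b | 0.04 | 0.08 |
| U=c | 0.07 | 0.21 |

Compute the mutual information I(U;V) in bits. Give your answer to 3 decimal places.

0.237 bits

Marginals: p(U) = (0.6000, 0.1200, 0.2800), p(V) = (0.6100, 0.3900).
I(U;V) = Σ p(x,y)·log₂[p(x,y)/(p(x)p(y))].
  (a,r): 0.50·log₂(1.3661) = 0.2250
  (a,s): 0.10·log₂(0.4274) = -0.1227
  (b,r): 0.04·log₂(0.5464) = -0.0349
  (b,s): 0.08·log₂(1.7094) = 0.0619
  (c,r): 0.07·log₂(0.4098) = -0.0901
  (c,s): 0.21·log₂(1.9231) = 0.1981
Sum = 0.237 bits.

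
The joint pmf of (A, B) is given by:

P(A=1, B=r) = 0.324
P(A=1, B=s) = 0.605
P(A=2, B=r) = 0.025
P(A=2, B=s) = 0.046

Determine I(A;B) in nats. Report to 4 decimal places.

Marginals: p(A) = (0.9290, 0.0710), p(B) = (0.3490, 0.6510).
I(A;B) = Σ p(x,y)·ln[p(x,y)/(p(x)p(y))].
  (1,r): 0.324·ln(0.9993) = -0.00022
  (1,s): 0.605·ln(1.0004) = 0.00022
  (2,r): 0.025·ln(1.0089) = 0.00022
  (2,s): 0.046·ln(0.9952) = -0.00022
Sum = 0.0000 nats.

0.0000 nats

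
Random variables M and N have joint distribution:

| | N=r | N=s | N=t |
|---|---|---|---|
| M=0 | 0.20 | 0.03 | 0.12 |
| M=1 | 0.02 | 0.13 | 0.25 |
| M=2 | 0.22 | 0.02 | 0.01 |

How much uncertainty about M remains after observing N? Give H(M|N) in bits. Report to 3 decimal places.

1.142 bits

Marginals: p(M) = (0.3500, 0.4000, 0.2500), p(N) = (0.4400, 0.1800, 0.3800).
H(M|N) = Σ p(N) · H(M|N=·).
  N=r: p=0.4400, H(M|N=r) = 1.2197
  N=s: p=0.1800, H(M|N=s) = 1.1221
  N=t: p=0.3800, H(M|N=t) = 1.0607
Weighted sum = 1.142 bits.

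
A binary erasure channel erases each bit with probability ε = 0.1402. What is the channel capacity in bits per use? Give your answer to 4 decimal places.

0.8598 bits

Binary erasure channel: capacity C = 1 − ε.
C = 1 − 0.1402 = 0.8598 bits per channel use.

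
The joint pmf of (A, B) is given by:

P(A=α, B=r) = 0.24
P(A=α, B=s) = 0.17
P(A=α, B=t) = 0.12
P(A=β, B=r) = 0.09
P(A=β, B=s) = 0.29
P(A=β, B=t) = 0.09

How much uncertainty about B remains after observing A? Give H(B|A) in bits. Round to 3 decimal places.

Marginals: p(A) = (0.5300, 0.4700), p(B) = (0.3300, 0.4600, 0.2100).
H(B|A) = Σ p(A) · H(B|A=·).
  A=α: p=0.5300, H(B|A=α) = 1.5289
  A=β: p=0.4700, H(B|A=β) = 1.3431
Weighted sum = 1.442 bits.

1.442 bits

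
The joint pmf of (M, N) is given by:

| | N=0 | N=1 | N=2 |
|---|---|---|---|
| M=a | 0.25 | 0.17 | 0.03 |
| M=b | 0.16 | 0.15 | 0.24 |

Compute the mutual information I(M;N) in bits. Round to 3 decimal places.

0.142 bits

Marginals: p(M) = (0.4500, 0.5500), p(N) = (0.4100, 0.3200, 0.2700).
I(M;N) = Σ p(x,y)·log₂[p(x,y)/(p(x)p(y))].
  (a,0): 0.25·log₂(1.3550) = 0.1096
  (a,1): 0.17·log₂(1.1806) = 0.0407
  (a,2): 0.03·log₂(0.2469) = -0.0605
  (b,0): 0.16·log₂(0.7095) = -0.0792
  (b,1): 0.15·log₂(0.8523) = -0.0346
  (b,2): 0.24·log₂(1.6162) = 0.1662
Sum = 0.142 bits.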